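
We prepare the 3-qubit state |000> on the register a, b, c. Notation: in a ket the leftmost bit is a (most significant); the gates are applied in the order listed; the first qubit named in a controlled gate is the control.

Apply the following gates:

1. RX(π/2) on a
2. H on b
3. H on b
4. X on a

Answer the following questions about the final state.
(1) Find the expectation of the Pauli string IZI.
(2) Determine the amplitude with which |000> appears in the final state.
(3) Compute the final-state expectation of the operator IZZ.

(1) In the final state, IZI has expectation 1.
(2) |000> carries amplitude -sqrt(2)*I/2 in the final state.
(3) The observable IZZ averages to 1.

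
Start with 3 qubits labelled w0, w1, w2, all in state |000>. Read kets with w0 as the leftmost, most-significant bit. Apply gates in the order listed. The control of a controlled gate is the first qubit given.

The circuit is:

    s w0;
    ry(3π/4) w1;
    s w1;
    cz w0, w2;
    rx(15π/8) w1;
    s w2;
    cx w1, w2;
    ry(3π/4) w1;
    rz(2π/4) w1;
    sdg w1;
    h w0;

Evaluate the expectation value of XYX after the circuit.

The expectation value of XYX is -sqrt(2)*sin(pi/16)*cos(pi/16) - 2*sqrt(1/2 - sqrt(2)/4)*sqrt(sqrt(2)/4 + 1/2)*sin(pi/16)**2 + 2*sqrt(1/2 - sqrt(2)/4)*sqrt(sqrt(2)/4 + 1/2)*cos(pi/16)**2.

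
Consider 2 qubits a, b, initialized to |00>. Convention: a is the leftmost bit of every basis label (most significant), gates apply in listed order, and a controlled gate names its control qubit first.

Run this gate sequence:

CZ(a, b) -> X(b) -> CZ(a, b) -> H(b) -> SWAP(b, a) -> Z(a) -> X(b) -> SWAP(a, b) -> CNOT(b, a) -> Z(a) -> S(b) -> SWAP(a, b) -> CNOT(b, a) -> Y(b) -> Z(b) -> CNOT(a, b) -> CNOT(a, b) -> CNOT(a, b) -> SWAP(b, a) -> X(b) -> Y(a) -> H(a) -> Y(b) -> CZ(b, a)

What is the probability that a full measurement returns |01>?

The probability of measuring |01> is 1/2.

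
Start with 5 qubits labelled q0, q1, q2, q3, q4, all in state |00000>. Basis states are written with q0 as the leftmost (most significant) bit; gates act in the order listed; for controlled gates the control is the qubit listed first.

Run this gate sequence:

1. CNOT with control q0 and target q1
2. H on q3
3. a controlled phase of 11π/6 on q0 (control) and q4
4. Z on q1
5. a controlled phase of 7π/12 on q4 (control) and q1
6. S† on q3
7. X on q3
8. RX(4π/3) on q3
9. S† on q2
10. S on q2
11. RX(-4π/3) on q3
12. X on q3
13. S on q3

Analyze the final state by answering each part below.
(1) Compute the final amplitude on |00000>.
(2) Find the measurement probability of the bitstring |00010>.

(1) |00000> carries amplitude sqrt(2)/2 in the final state. Key observation: steps 6-13 multiply out to the identity, so the circuit reduces to the remaining gates.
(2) A full measurement returns |00010> with probability 1/2.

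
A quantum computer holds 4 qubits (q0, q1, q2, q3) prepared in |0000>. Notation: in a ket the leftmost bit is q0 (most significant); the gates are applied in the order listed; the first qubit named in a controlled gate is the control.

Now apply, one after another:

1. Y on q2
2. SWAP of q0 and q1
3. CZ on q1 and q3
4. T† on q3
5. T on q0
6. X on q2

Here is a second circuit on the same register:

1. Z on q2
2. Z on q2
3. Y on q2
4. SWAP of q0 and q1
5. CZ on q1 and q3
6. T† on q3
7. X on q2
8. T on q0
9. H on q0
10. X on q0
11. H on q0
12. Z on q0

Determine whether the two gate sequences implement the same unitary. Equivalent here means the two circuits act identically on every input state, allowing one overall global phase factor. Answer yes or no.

Yes: on every input state the two circuits agree up to one overall phase factor.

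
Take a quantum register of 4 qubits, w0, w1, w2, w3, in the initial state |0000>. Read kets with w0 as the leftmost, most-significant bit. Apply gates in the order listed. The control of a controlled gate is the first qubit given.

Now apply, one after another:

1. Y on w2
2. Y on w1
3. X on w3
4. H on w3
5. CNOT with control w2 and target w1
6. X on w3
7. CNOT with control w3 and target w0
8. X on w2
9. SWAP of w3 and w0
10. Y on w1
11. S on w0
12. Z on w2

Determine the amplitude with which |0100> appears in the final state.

The amplitude on |0100> is sqrt(2)*I/2.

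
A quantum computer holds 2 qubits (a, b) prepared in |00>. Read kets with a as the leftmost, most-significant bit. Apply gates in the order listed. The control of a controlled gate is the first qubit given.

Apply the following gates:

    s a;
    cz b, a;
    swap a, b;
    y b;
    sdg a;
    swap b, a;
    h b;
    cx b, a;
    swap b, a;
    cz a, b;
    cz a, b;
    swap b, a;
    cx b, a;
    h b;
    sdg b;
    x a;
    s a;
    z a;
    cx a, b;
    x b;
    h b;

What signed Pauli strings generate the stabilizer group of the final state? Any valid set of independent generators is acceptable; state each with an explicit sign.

The final state is stabilized by the group generated by -IX, +ZI; other independent generating sets are equally valid. Key observation: the block from step 7 through step 14 cancels to the identity and can be dropped.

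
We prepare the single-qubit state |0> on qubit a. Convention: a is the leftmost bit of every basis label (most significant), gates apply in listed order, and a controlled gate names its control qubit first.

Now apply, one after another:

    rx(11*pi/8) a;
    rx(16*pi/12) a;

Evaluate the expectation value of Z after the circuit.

The observable Z averages to -sqrt(3*sqrt(2) + 6)/4 + sqrt(2 - sqrt(2))/4.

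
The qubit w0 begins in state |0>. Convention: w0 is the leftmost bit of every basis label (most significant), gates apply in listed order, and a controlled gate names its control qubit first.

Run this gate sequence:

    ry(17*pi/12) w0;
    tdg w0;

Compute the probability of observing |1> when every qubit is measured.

A full measurement returns |1> with probability -sqrt(2)/8 + sqrt(6)/8 + 1/2.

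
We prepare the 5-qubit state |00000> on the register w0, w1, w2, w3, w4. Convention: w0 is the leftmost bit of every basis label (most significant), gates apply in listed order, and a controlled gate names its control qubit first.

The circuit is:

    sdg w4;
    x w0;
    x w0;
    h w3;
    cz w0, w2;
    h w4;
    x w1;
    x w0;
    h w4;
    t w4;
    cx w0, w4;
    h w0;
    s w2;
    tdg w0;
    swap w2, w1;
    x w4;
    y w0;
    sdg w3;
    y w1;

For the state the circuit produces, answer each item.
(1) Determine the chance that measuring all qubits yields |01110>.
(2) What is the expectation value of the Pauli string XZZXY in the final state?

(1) A full measurement returns |01110> with probability 1/4. Key observation: gates 2-3 undo each other exactly, leaving only the rest of the circuit to track.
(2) The observable XZZXY averages to 0.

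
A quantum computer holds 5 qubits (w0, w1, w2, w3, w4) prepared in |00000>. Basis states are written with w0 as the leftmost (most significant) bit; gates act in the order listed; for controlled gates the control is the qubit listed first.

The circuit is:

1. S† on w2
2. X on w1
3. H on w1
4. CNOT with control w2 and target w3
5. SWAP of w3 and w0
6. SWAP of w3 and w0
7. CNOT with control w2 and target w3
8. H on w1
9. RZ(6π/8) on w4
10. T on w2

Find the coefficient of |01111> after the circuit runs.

The amplitude on |01111> is 0. Key observation: the block from step 3 through step 8 cancels to the identity and can be dropped.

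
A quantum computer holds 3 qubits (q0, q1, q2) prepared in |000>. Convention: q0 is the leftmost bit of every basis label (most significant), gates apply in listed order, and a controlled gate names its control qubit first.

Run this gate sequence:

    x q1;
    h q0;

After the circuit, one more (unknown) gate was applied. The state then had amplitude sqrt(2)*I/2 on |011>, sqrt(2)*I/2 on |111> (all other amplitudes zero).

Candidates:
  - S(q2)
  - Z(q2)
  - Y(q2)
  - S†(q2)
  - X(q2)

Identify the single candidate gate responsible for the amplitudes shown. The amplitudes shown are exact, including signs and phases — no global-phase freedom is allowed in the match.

The applied gate was Y(q2).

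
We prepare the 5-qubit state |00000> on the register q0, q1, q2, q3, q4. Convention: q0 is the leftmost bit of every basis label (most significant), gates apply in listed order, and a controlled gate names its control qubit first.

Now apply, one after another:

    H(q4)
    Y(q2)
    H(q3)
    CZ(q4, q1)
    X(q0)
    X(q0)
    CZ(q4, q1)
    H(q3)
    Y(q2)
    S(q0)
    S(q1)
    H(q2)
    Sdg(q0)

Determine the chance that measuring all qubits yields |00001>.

The probability of measuring |00001> is 1/4. Key observation: gates 2-9 undo each other exactly, leaving only the rest of the circuit to track.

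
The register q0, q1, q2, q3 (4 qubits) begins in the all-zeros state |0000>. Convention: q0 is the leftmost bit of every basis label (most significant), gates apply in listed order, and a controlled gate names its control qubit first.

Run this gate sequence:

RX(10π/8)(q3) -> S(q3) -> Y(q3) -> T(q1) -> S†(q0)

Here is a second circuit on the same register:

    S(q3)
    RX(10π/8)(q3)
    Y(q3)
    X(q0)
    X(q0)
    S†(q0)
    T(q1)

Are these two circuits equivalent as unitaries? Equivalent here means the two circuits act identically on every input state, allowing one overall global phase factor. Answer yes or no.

No, they are not equivalent — no single phase factor reconciles the two unitaries.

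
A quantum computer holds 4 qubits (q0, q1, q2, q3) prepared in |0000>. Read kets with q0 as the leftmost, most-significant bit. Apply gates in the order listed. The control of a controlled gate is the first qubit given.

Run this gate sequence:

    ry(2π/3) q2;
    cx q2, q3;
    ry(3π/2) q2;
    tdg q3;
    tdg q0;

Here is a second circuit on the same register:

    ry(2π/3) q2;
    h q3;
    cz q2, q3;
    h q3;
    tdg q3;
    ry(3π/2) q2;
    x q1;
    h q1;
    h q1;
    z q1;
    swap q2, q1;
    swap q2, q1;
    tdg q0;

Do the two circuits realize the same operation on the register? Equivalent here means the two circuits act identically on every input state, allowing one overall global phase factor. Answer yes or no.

No: there is an input state on which the two circuits produce genuinely different outputs (not merely differing by a phase).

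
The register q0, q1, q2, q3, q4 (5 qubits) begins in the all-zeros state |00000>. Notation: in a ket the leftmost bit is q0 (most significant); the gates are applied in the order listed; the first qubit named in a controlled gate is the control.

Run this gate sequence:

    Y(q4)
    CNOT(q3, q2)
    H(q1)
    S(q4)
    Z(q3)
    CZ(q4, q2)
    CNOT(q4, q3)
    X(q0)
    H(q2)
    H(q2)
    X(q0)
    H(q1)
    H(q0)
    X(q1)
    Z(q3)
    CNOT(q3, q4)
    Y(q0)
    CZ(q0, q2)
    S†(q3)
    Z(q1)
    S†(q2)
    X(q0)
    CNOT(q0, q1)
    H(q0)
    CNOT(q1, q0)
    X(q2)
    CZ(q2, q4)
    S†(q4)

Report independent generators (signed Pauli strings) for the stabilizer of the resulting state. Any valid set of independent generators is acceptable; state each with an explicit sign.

One valid set of independent stabilizer generators is -XZIII, -ZXIII, -IIZII, -IIIZI, +IIIIZ (any independent generating set of the same group is equally correct). Key observation: gates 8-11 undo each other exactly, leaving only the rest of the circuit to track.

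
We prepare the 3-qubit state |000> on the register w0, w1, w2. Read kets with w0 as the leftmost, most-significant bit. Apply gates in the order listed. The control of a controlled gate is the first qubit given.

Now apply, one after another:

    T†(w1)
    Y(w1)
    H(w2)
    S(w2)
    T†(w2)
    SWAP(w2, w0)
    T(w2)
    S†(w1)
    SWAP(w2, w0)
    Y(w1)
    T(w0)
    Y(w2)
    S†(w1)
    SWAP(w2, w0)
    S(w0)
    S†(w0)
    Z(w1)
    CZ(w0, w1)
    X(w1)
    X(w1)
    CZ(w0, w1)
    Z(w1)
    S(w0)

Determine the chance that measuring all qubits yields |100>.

Outcome |100> occurs with probability 1/2. Key observation: the block from step 16 through step 23 cancels to the identity and can be dropped.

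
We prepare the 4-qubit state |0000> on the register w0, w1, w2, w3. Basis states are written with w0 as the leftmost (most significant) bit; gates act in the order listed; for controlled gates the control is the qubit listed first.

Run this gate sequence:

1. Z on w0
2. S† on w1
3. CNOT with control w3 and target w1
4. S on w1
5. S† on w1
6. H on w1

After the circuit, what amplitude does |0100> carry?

The final state's coefficient on |0100> equals sqrt(2)/2.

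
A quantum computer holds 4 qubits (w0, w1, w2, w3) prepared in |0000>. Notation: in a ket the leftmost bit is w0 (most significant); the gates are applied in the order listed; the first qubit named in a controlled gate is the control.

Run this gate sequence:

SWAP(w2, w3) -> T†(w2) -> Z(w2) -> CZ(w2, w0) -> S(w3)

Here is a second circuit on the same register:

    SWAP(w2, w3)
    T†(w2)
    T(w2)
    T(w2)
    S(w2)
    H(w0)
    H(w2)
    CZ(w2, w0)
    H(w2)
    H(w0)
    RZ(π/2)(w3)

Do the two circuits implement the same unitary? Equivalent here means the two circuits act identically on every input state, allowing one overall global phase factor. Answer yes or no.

No: there is an input state on which the two circuits produce genuinely different outputs (not merely differing by a phase).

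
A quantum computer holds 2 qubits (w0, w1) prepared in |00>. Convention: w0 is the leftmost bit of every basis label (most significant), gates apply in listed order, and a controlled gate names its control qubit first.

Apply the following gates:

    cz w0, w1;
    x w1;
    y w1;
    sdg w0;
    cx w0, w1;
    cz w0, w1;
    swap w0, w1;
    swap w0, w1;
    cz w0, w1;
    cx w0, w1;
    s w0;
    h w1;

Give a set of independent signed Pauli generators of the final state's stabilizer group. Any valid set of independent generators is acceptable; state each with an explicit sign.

The final state is stabilized by the group generated by +IX, +ZI; other independent generating sets are equally valid. Key observation: gates 4-11 undo each other exactly, leaving only the rest of the circuit to track.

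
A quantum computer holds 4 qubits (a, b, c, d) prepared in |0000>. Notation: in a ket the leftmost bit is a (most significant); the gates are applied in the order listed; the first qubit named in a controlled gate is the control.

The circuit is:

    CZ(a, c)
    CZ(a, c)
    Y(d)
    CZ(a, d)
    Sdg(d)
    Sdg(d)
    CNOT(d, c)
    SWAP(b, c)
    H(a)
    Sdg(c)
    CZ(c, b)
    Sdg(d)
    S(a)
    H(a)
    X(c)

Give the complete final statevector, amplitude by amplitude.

After the circuit, the state carries amplitude -1/2 - I/2 on |0111>, -1/2 + I/2 on |1111>, and 0 on every other basis state. Key observation: the block from step 1 through step 2 cancels to the identity and can be dropped.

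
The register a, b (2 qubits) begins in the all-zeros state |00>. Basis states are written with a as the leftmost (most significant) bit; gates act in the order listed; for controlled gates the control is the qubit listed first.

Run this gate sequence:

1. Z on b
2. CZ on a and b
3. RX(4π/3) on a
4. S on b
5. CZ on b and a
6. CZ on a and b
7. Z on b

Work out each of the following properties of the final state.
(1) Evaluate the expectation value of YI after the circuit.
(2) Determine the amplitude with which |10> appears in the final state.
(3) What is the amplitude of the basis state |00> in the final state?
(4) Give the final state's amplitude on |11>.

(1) The observable YI averages to sqrt(3)/2.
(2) The final state's coefficient on |10> equals -sqrt(3)*I/2.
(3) |00> carries amplitude -1/2 in the final state.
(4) The amplitude on |11> is 0.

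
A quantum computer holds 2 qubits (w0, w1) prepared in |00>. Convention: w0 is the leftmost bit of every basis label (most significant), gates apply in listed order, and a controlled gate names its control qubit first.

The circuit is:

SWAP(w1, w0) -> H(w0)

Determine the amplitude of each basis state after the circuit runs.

The final amplitudes are sqrt(2)/2 on |00>, 0 on |01>, sqrt(2)/2 on |10>, 0 on |11>.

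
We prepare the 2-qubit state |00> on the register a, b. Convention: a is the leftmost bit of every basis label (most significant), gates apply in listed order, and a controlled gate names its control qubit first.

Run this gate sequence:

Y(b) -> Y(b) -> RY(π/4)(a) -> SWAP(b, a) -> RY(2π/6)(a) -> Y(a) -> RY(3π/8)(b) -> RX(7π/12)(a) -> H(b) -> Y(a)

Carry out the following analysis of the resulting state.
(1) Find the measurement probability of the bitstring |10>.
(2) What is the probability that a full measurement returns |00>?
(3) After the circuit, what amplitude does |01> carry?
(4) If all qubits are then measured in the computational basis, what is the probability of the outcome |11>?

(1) A full measurement returns |10> with probability -sqrt(1/2 - sqrt(2)/4)*sqrt(sqrt(2)/4 + 1/2)*sin(3*pi/16)**2/2 - sqrt(2)*cos(3*pi/16)**2/32 - sin(3*pi/16)*cos(3*pi/16)/16 - sqrt(2)*sqrt(1/2 - sqrt(2)/4)*sqrt(sqrt(2)/4 + 1/2)*cos(3*pi/16)**2/16 - sqrt(3)*sin(3*pi/16)**2/32 - sqrt(2)*sin(3*pi/16)**2/32 + sqrt(2)*sqrt(1/2 - sqrt(2)/4)*sqrt(sqrt(2)/4 + 1/2)*sin(3*pi/16)**2/16 + sqrt(3)*sqrt(1/2 - sqrt(2)/4)*sqrt(sqrt(2)/4 + 1/2)*sin(3*pi/16)**2/8 + sqrt(3)*cos(3*pi/16)**2/32 + sqrt(6)*sqrt(1/2 - sqrt(2)/4)*sqrt(sqrt(2)/4 + 1/2)*sin(3*pi/16)*cos(3*pi/16)/8 + sqrt(3)*sqrt(1/2 - sqrt(2)/4)*sqrt(sqrt(2)/4 + 1/2)*cos(3*pi/16)**2/8 + sin(3*pi/16)**2/4 + sqrt(1/2 - sqrt(2)/4)*sqrt(sqrt(2)/4 + 1/2)*cos(3*pi/16)**2/2 + sqrt(2)*sin(3*pi/16)*cos(3*pi/16)/4 + cos(3*pi/16)**2/4.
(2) Outcome |00> occurs with probability -sqrt(1/2 - sqrt(2)/4)*sqrt(sqrt(2)/4 + 1/2)*sin(3*pi/16)**2/2 - sqrt(3)*sqrt(1/2 - sqrt(2)/4)*sqrt(sqrt(2)/4 + 1/2)*cos(3*pi/16)**2/8 - sqrt(6)*sqrt(1/2 - sqrt(2)/4)*sqrt(sqrt(2)/4 + 1/2)*sin(3*pi/16)*cos(3*pi/16)/8 - sqrt(3)*cos(3*pi/16)**2/32 - sqrt(3)*sqrt(1/2 - sqrt(2)/4)*sqrt(sqrt(2)/4 + 1/2)*sin(3*pi/16)**2/8 - sqrt(2)*sqrt(1/2 - sqrt(2)/4)*sqrt(sqrt(2)/4 + 1/2)*sin(3*pi/16)**2/16 + sqrt(2)*sin(3*pi/16)**2/32 + sqrt(3)*sin(3*pi/16)**2/32 + sqrt(2)*sqrt(1/2 - sqrt(2)/4)*sqrt(sqrt(2)/4 + 1/2)*cos(3*pi/16)**2/16 + sin(3*pi/16)*cos(3*pi/16)/16 + sqrt(2)*cos(3*pi/16)**2/32 + sin(3*pi/16)**2/4 + sqrt(1/2 - sqrt(2)/4)*sqrt(sqrt(2)/4 + 1/2)*cos(3*pi/16)**2/2 + sqrt(2)*sin(3*pi/16)*cos(3*pi/16)/4 + cos(3*pi/16)**2/4.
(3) The amplitude on |01> is -3*sqrt(2)*sqrt(1/2 - sqrt(2)/4)*sqrt(sqrt(2)/4 + 1/2)*cos(3*pi/16)/8 - 3*sqrt(2)*sin(3*pi/16)/16 - 3*sqrt(2)*sqrt(1/2 - sqrt(2)/4)*sqrt(sqrt(2)/4 + 1/2)*sin(3*pi/16)/8 - 3*sin(3*pi/16)/16 - sqrt(3)*cos(3*pi/16)/16 - sqrt(6)*sqrt(1/2 - sqrt(2)/4)*sqrt(sqrt(2)/4 + 1/2)*cos(3*pi/16)/8 - sqrt(3)*sin(3*pi/16)/16 + sqrt(6)*sqrt(1/2 - sqrt(2)/4)*sqrt(sqrt(2)/4 + 1/2)*sin(3*pi/16)/8 + sqrt(6)*sin(3*pi/16)/16 + sqrt(6)*cos(3*pi/16)/16 + 3*cos(3*pi/16)/16 + 3*sqrt(2)*cos(3*pi/16)/16 - sqrt(6)*I*cos(3*pi/16)/16 - sqrt(6)*I*sin(3*pi/16)/16 - sqrt(6)*I*sqrt(1/2 - sqrt(2)/4)*sqrt(sqrt(2)/4 + 1/2)*sin(3*pi/16)/8 - sqrt(2)*I*sqrt(1/2 - sqrt(2)/4)*sqrt(sqrt(2)/4 + 1/2)*cos(3*pi/16)/8 - sqrt(2)*I*sin(3*pi/16)/16 - I*sin(3*pi/16)/16 - sqrt(2)*I*sqrt(1/2 - sqrt(2)/4)*sqrt(sqrt(2)/4 + 1/2)*sin(3*pi/16)/8 + I*cos(3*pi/16)/16 + sqrt(3)*I*sin(3*pi/16)/16 + sqrt(2)*I*cos(3*pi/16)/16 + sqrt(3)*I*cos(3*pi/16)/16 + sqrt(6)*I*sqrt(1/2 - sqrt(2)/4)*sqrt(sqrt(2)/4 + 1/2)*cos(3*pi/16)/8.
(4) The probability of measuring |11> is -sqrt(2)*sin(3*pi/16)*cos(3*pi/16)/4 - sqrt(1/2 - sqrt(2)/4)*sqrt(sqrt(2)/4 + 1/2)*cos(3*pi/16)**2/2 - sqrt(6)*sqrt(1/2 - sqrt(2)/4)*sqrt(sqrt(2)/4 + 1/2)*sin(3*pi/16)*cos(3*pi/16)/8 - sqrt(3)*cos(3*pi/16)**2/32 - sqrt(2)*cos(3*pi/16)**2/32 - sqrt(2)*sin(3*pi/16)**2/32 - sqrt(2)*sqrt(1/2 - sqrt(2)/4)*sqrt(sqrt(2)/4 + 1/2)*sin(3*pi/16)**2/16 + sqrt(3)*sin(3*pi/16)**2/32 + sqrt(2)*sqrt(1/2 - sqrt(2)/4)*sqrt(sqrt(2)/4 + 1/2)*cos(3*pi/16)**2/16 + sqrt(3)*sqrt(1/2 - sqrt(2)/4)*sqrt(sqrt(2)/4 + 1/2)*sin(3*pi/16)**2/8 + sin(3*pi/16)*cos(3*pi/16)/16 + sqrt(3)*sqrt(1/2 - sqrt(2)/4)*sqrt(sqrt(2)/4 + 1/2)*cos(3*pi/16)**2/8 + sqrt(1/2 - sqrt(2)/4)*sqrt(sqrt(2)/4 + 1/2)*sin(3*pi/16)**2/2 + sin(3*pi/16)**2/4 + cos(3*pi/16)**2/4.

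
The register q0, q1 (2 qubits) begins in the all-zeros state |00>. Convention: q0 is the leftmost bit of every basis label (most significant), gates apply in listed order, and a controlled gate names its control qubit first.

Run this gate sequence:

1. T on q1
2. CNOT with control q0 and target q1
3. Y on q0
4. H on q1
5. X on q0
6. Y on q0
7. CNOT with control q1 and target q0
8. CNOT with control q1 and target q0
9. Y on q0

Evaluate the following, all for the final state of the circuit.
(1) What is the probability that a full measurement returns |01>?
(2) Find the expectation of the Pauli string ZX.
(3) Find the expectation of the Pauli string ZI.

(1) The probability of measuring |01> is 1/2. Key observation: the block from step 6 through step 9 cancels to the identity and can be dropped.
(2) The observable ZX averages to 1.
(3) The expectation value of ZI is 1.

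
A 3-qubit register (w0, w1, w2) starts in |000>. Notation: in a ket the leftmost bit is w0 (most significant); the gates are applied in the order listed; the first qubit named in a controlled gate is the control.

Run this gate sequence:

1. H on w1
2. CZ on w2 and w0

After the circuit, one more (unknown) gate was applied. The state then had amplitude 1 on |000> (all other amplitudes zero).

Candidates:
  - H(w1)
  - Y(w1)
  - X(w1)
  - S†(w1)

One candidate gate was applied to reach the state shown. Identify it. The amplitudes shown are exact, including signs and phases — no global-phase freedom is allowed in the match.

The unique candidate consistent with the amplitudes is H(w1).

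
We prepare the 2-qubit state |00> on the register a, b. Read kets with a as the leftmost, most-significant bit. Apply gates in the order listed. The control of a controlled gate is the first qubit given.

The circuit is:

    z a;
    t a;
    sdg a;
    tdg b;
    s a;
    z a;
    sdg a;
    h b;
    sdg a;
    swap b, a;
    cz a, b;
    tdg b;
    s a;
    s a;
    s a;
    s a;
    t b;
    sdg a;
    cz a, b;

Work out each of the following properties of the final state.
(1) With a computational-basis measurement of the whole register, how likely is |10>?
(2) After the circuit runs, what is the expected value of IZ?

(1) Outcome |10> occurs with probability 1/2. Key observation: steps 13-16 multiply out to the identity, so the circuit reduces to the remaining gates.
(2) In the final state, IZ has expectation 1.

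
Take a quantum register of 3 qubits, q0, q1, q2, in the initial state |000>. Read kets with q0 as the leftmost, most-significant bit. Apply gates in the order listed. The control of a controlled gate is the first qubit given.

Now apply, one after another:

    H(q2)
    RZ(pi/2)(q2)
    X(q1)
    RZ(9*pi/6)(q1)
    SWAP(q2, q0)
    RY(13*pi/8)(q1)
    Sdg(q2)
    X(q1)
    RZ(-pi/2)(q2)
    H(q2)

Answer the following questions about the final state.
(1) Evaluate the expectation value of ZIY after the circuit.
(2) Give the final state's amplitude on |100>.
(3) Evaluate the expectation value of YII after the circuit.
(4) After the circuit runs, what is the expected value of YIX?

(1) The expectation value of ZIY is 0.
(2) The final state's coefficient on |100> equals exp(I*pi/4)*cos(3*pi/16)/2.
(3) The expectation value of YII is 1.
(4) The expectation value of YIX is 1.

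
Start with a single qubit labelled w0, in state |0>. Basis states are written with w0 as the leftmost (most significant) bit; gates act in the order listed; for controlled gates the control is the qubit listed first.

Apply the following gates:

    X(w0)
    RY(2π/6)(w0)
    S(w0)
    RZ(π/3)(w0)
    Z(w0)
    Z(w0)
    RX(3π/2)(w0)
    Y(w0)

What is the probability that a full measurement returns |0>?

The probability of measuring |0> is 1/2 - sqrt(3)/8.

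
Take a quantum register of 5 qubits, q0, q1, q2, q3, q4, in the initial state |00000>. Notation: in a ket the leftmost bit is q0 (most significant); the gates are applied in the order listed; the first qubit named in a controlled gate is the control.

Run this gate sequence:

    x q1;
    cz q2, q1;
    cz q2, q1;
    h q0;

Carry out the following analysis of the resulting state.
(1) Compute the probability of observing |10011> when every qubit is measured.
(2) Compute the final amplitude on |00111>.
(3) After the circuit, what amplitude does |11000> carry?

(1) The probability of measuring |10011> is 0.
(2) The final state's coefficient on |00111> equals 0.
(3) The amplitude on |11000> is sqrt(2)/2.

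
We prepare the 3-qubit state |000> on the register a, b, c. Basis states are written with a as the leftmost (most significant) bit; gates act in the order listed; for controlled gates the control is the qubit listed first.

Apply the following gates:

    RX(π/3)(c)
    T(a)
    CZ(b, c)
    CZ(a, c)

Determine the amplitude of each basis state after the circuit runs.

The resulting statevector has amplitude sqrt(3)/2 on |000>, -I/2 on |001>, and 0 on every other basis state.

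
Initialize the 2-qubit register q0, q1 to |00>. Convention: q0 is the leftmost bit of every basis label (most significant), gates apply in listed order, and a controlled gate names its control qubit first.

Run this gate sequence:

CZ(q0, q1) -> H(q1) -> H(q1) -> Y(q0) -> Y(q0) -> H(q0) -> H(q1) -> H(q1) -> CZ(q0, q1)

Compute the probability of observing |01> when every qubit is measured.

The probability of measuring |01> is 0.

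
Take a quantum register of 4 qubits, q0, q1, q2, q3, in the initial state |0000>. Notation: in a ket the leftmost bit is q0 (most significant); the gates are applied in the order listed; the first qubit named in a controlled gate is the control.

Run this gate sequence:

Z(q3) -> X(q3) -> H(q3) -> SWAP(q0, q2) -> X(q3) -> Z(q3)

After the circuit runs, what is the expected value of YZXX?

The expectation value of YZXX is 0.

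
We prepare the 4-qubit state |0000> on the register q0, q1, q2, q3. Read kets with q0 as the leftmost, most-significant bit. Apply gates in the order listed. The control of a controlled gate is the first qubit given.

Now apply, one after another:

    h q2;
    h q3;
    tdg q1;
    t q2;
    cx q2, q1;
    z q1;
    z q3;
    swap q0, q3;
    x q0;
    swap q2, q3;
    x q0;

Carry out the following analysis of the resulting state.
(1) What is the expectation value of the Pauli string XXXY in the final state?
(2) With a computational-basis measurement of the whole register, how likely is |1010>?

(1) In the final state, XXXY has expectation 0.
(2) Outcome |1010> occurs with probability 0.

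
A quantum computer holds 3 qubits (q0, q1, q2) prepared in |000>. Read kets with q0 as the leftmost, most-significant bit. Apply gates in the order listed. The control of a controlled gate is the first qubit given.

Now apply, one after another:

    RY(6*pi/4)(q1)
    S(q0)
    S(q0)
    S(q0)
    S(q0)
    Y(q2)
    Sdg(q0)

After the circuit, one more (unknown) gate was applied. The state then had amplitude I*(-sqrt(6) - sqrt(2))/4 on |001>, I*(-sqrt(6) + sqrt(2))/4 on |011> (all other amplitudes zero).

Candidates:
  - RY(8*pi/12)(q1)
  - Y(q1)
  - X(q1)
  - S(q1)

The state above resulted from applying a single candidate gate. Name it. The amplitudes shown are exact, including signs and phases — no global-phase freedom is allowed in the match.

The unique candidate consistent with the amplitudes is RY(8*pi/12)(q1). Key observation: gates 2-5 undo each other exactly, leaving only the rest of the circuit to track.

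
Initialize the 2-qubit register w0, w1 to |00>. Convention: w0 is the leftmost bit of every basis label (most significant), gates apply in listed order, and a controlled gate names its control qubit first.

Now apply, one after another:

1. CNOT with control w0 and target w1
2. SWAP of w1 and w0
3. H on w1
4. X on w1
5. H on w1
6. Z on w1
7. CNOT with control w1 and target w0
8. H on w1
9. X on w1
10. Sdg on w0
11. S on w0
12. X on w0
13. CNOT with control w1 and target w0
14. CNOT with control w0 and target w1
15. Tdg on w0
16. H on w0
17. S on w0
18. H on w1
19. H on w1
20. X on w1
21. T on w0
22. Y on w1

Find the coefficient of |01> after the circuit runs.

|01> carries amplitude exp(I*pi/4)/2 + I/2 in the final state. Key observation: gates 3-6 undo each other exactly, leaving only the rest of the circuit to track.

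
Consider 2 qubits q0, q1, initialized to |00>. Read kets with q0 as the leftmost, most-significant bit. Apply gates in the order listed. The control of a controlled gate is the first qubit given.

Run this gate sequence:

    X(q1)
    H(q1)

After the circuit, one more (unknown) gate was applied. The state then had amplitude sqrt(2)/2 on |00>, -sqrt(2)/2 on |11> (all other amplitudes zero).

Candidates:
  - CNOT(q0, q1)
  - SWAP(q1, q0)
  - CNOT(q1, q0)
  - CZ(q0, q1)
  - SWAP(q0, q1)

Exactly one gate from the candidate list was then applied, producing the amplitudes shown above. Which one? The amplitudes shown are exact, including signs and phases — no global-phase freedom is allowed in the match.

It was CNOT(q1, q0) that produced the state shown.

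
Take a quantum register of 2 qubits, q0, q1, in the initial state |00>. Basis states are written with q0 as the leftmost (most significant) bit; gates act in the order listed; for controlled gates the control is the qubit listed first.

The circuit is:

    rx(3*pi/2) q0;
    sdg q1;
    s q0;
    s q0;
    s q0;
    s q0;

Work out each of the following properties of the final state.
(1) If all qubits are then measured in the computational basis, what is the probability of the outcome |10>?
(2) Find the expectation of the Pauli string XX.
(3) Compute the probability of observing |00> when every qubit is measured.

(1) A full measurement returns |10> with probability 1/2. Key observation: the block from step 3 through step 6 cancels to the identity and can be dropped.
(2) The expectation value of XX is 0.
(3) Outcome |00> occurs with probability 1/2.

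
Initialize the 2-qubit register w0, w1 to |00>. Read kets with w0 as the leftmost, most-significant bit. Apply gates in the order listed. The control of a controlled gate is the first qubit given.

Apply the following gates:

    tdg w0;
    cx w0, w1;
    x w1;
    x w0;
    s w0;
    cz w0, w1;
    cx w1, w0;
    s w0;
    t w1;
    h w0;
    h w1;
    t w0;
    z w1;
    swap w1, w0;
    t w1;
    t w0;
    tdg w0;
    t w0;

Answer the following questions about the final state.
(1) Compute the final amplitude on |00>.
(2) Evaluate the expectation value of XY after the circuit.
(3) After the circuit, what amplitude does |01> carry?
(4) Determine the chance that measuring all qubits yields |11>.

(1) The amplitude on |00> is -exp(3*I*pi/4)/2.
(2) The observable XY averages to sqrt(2)/2.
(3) |01> carries amplitude exp(I*pi/4)/2 in the final state.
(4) Outcome |11> occurs with probability 1/4.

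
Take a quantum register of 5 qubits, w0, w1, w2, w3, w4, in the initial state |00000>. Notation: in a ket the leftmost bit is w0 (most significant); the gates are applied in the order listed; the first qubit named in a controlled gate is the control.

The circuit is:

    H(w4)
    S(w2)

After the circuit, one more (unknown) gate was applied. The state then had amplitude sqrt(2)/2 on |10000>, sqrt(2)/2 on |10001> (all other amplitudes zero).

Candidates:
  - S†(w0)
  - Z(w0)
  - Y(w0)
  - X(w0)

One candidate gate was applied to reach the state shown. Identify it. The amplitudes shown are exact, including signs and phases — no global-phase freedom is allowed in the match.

It was X(w0) that produced the state shown.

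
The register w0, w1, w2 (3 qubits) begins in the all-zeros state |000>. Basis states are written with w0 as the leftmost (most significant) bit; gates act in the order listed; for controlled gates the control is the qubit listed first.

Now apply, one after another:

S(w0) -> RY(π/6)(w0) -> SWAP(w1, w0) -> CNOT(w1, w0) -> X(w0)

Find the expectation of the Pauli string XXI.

The expectation value of XXI is 1/2.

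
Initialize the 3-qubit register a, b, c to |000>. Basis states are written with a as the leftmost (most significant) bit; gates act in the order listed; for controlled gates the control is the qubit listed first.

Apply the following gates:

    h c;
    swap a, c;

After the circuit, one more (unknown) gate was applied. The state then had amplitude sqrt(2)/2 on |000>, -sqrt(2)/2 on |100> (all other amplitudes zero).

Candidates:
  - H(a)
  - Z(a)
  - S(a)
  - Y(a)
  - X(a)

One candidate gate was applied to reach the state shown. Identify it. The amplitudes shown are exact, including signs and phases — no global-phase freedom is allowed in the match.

The applied gate was Z(a).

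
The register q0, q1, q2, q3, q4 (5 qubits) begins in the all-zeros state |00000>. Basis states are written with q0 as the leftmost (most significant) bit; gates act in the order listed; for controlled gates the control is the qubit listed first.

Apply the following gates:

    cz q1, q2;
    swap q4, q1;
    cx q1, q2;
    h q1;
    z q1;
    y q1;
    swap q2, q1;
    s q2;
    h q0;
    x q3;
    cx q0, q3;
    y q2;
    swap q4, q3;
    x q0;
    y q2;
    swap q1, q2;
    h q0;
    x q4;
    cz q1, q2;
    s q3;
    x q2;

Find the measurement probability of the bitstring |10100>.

The probability of measuring |10100> is 1/8.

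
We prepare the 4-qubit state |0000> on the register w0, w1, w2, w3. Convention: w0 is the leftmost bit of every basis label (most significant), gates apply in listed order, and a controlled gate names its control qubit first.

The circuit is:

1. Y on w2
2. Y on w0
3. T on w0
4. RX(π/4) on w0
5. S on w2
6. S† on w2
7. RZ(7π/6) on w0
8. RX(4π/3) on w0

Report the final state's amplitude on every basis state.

The final amplitudes are -sqrt(3*sqrt(2) + 6)*exp(I*pi/3)/4 - sqrt(2 - sqrt(2))*exp(I*pi/6)/4 on |0010>, (-sqrt(6 - 3*sqrt(2))/4 + sqrt(sqrt(2) + 2)*exp(I*pi/6)/4)*exp(2*I*pi/3) on |1010>, and 0 on every other basis state. Key observation: gates 5-6 undo each other exactly, leaving only the rest of the circuit to track.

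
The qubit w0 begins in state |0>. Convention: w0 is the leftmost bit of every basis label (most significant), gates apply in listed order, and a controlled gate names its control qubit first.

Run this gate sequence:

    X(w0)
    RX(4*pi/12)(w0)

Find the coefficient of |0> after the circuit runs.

|0> carries amplitude -I/2 in the final state.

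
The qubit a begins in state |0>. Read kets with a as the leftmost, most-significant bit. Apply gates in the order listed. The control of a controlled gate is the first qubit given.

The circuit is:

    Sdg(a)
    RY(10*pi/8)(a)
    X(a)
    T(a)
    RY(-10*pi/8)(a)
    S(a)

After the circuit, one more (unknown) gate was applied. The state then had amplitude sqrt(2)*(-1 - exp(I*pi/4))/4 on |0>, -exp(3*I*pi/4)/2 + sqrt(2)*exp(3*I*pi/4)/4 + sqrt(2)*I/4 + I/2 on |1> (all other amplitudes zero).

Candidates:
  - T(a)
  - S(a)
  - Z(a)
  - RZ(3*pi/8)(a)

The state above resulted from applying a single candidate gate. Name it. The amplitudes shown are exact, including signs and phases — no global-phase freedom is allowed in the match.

It was Z(a) that produced the state shown.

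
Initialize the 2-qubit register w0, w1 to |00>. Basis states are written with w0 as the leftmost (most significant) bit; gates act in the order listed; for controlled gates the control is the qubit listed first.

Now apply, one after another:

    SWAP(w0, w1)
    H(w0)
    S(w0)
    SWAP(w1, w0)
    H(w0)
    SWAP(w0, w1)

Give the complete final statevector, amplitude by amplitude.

The resulting statevector has amplitude 1/2 on |00>, 1/2 on |01>, I/2 on |10>, I/2 on |11>.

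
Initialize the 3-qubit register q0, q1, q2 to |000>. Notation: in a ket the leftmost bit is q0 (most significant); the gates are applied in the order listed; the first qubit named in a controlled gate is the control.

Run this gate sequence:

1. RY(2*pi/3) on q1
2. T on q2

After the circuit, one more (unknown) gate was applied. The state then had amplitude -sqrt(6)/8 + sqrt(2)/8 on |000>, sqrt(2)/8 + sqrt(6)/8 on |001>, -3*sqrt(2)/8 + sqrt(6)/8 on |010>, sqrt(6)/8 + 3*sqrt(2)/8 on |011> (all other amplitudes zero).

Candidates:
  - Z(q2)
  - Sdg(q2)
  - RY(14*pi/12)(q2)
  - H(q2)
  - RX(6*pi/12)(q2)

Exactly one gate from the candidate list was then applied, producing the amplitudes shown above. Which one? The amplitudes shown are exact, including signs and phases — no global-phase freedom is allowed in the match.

It was RY(14*pi/12)(q2) that produced the state shown.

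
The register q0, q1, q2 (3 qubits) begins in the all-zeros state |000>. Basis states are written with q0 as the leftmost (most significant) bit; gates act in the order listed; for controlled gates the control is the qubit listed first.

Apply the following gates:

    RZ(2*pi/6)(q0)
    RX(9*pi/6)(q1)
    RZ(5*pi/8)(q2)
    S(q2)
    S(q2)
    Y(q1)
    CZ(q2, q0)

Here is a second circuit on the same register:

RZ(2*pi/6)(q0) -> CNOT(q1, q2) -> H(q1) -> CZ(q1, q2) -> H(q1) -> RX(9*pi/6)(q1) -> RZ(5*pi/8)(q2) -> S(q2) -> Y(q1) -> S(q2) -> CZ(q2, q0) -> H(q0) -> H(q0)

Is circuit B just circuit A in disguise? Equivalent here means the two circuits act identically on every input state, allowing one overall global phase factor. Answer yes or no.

No — the two circuits implement different unitaries, even allowing a global phase.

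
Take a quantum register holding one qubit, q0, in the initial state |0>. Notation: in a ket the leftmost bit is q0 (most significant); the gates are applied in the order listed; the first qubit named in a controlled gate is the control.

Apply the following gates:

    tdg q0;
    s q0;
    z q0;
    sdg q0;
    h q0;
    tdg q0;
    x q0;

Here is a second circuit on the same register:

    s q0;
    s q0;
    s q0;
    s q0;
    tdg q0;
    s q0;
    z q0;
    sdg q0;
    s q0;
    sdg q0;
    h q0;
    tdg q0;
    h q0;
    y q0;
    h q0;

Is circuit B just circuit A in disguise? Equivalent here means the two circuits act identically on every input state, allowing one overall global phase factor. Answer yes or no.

No — the two circuits implement different unitaries, even allowing a global phase.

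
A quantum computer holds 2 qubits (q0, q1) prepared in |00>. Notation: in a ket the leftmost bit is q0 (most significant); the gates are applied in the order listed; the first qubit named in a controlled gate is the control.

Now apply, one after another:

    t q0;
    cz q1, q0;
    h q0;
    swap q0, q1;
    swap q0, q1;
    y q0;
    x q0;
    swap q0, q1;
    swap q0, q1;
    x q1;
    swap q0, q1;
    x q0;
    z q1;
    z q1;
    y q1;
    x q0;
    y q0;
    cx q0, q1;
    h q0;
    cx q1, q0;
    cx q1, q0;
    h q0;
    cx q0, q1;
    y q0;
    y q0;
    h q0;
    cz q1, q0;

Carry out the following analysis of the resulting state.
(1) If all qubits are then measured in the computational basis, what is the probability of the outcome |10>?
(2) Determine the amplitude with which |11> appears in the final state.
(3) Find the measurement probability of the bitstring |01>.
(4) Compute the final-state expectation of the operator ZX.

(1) A full measurement returns |10> with probability 1/4.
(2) The amplitude on |11> is -I/2.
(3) A full measurement returns |01> with probability 1/4.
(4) The observable ZX averages to 1.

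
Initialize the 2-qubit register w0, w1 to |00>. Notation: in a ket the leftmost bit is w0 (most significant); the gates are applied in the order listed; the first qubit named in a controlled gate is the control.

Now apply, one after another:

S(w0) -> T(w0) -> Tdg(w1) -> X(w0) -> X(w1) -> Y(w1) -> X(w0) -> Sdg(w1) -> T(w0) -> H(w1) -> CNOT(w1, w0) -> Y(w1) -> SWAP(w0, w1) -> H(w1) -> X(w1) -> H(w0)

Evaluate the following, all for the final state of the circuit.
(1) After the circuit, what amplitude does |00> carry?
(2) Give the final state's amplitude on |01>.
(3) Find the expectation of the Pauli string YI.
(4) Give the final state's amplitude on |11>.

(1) The final state's coefficient on |00> equals sqrt(2)/2.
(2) The final state's coefficient on |01> equals 0.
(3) The expectation value of YI is 0.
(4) The amplitude on |11> is -sqrt(2)/2.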